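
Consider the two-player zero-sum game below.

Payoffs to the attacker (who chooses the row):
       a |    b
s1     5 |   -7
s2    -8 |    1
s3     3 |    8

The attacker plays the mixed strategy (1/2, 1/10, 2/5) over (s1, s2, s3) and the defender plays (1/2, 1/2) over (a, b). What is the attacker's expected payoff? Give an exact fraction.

Against (1/2, 1/2), each row's expected payoff is s1: -1; s2: -7/2; s3: 11/2.
Taking the (1/2, 1/10, 2/5)-weighted average: (1/2)·(-1) + (1/10)·(-7/2) + (2/5)·(11/2) = 27/20.

27/20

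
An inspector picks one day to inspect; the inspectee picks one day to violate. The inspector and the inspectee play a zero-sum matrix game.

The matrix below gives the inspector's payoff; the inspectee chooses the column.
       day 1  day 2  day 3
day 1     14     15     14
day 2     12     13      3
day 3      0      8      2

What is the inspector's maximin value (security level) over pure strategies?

14

The worst-case payoff for each row is day 1: 14, day 2: 3, day 3: 0.
The best of these is 14.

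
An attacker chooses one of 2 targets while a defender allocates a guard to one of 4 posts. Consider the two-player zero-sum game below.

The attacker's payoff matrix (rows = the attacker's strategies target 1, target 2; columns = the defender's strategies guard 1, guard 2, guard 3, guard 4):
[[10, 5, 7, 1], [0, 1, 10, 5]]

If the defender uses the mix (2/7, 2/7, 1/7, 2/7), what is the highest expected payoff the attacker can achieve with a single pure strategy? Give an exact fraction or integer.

39/7

target 1: (10)·(2/7) + (5)·(2/7) + (7)·(1/7) + (1)·(2/7) = 39/7.
target 2: (0)·(2/7) + (1)·(2/7) + (10)·(1/7) + (5)·(2/7) = 22/7.
The best pure response is target 1 with expected payoff 39/7.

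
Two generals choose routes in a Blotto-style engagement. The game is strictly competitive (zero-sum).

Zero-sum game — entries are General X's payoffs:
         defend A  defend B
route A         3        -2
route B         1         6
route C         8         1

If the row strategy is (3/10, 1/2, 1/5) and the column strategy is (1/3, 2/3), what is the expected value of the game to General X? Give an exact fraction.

Against (1/3, 2/3), each row's expected payoff is route A: -1/3; route B: 13/3; route C: 10/3.
Taking the (3/10, 1/2, 1/5)-weighted average: (3/10)·(-1/3) + (1/2)·(13/3) + (1/5)·(10/3) = 41/15.

41/15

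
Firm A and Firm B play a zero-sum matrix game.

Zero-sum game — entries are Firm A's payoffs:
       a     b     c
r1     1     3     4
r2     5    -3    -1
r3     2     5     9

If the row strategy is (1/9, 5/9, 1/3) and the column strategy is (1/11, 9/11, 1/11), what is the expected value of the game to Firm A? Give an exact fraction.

Against (1/11, 9/11, 1/11), each row's expected payoff is r1: 32/11; r2: -23/11; r3: 56/11.
Taking the (1/9, 5/9, 1/3)-weighted average: (1/9)·(32/11) + (5/9)·(-23/11) + (1/3)·(56/11) = 85/99.

85/99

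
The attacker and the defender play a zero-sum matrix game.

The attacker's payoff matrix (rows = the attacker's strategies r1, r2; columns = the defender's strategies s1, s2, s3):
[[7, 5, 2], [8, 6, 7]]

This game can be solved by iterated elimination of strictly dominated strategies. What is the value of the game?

Column s1 is strictly dominated by s2 for the defender (5<7, 6<8); eliminate s1.
Row r1 is strictly dominated by row r2 (6>5, 7>2); eliminate r1.
Column s3 is strictly dominated by s2 for the defender (6<7); eliminate s3.
Only (r2, s2) remains, with payoff 6.

6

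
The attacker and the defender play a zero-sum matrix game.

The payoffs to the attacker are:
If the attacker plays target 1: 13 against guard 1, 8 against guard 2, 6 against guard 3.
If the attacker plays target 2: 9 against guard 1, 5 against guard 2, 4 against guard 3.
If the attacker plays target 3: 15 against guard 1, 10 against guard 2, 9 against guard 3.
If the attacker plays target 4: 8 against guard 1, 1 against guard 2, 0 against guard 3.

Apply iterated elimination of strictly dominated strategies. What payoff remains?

9

Column guard 2 is strictly dominated by guard 3 for the defender (6<8, 4<5, 9<10, 0<1); eliminate guard 2.
Row target 4 is strictly dominated by row target 1 (13>8, 6>0); eliminate target 4.
Row target 2 is strictly dominated by row target 1 (13>9, 6>4); eliminate target 2.
Row target 1 is strictly dominated by row target 3 (15>13, 9>6); eliminate target 1.
Column guard 1 is strictly dominated by guard 3 for the defender (9<15); eliminate guard 1.
Only (target 3, guard 3) remains, with payoff 9.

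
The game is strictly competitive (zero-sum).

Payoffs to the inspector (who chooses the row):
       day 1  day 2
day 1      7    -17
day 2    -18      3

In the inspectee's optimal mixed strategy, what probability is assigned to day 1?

4/9

Row minima are -17 and -18, so the inspector's maximin is -17; column maxima are 7 and 3, so the inspectee's minimax is 3. These differ, so the equilibrium is in mixed strategies.
Let the inspectee play day 1 with probability q. The inspector is indifferent when 7q − 17(1−q) = −18q + 3(1−q), giving q = 4/9.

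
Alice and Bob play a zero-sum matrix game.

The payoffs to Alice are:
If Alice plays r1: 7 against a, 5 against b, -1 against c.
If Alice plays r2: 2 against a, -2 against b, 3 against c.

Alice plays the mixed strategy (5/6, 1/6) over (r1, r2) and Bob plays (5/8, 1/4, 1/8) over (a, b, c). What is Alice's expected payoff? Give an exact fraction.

229/48

Against (5/8, 1/4, 1/8), each row's expected payoff is r1: 11/2; r2: 9/8.
Taking the (5/6, 1/6)-weighted average: (5/6)·(11/2) + (1/6)·(9/8) = 229/48.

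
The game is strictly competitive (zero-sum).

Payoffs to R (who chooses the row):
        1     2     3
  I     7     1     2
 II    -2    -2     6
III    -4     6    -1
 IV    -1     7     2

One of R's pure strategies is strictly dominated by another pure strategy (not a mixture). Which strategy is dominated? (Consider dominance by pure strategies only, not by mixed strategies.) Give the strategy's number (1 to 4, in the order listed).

Compare III with IV: -1 > -4, 7 > 6, 2 > -1.
So IV strictly dominates III for R; III is strictly dominated.

3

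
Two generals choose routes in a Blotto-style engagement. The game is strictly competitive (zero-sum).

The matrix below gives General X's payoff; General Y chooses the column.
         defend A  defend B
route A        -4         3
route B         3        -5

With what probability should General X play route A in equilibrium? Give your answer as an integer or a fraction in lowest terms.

8/15

Row minima are -4 and -5, so General X's maximin is -4; column maxima are 3 and 3, so General Y's minimax is 3. These differ, so the equilibrium is in mixed strategies.
Let General X play route A with probability p. General Y is indifferent when −4p + 3(1−p) = 3p − 5(1−p), giving p = 8/15.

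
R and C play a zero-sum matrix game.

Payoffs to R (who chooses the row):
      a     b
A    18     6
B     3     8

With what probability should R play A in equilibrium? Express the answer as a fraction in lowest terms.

5/17

Row minima are 6 and 3, so R's maximin is 6; column maxima are 18 and 8, so C's minimax is 8. These differ, so the equilibrium is in mixed strategies.
Let R play A with probability p. C is indifferent when 18p + 3(1−p) = 6p + 8(1−p), giving p = 5/17.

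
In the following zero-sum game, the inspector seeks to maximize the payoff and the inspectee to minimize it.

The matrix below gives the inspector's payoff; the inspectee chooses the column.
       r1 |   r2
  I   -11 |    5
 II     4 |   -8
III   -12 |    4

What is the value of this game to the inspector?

Row III is strictly dominated by row I, so the inspector never plays it.
The remaining 2×2 game on (I, II) × (r1, r2) has no saddle point. Let the inspector play I with probability p; indifference gives −11p + 4(1−p) = 5p − 8(1−p), so p = 3/7.
Similarly the inspectee's optimal q on r1 is 13/28, and the value is -11·(13/28) + (5)·(15/28) = -17/7.

-17/7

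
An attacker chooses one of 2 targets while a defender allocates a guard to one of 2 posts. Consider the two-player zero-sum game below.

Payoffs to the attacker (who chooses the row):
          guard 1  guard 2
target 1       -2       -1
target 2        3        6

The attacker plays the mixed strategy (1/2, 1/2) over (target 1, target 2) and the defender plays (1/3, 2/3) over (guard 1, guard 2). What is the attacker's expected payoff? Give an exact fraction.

11/6

Against (1/3, 2/3), each row's expected payoff is target 1: -4/3; target 2: 5.
Taking the (1/2, 1/2)-weighted average: (1/2)·(-4/3) + (1/2)·(5) = 11/6.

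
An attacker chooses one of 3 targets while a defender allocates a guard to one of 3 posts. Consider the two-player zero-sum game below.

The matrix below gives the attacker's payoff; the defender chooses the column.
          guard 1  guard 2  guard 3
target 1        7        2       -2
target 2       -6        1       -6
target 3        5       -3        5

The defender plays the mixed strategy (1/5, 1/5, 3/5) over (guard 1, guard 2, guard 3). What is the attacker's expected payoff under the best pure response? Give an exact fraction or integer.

target 1: (7)·(1/5) + (2)·(1/5) + (-2)·(3/5) = 3/5.
target 2: (-6)·(1/5) + (1)·(1/5) + (-6)·(3/5) = -23/5.
target 3: (5)·(1/5) + (-3)·(1/5) + (5)·(3/5) = 17/5.
The best pure response is target 3 with expected payoff 17/5.

17/5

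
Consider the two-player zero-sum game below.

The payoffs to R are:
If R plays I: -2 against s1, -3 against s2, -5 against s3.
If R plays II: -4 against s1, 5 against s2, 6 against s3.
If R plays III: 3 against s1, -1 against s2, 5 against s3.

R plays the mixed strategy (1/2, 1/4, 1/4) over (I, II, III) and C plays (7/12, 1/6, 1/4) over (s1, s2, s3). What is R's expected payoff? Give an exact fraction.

-3/4

Against (7/12, 1/6, 1/4), each row's expected payoff is I: -35/12; II: 0; III: 17/6.
Taking the (1/2, 1/4, 1/4)-weighted average: (1/2)·(-35/12) + (1/4)·(0) + (1/4)·(17/6) = -3/4.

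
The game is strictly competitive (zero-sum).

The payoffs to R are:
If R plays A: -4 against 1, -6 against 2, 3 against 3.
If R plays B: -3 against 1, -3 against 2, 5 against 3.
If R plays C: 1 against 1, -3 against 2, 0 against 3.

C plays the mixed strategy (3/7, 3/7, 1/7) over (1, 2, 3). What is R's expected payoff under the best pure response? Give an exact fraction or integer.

A: (-4)·(3/7) + (-6)·(3/7) + (3)·(1/7) = -27/7.
B: (-3)·(3/7) + (-3)·(3/7) + (5)·(1/7) = -13/7.
C: (1)·(3/7) + (-3)·(3/7) + (0)·(1/7) = -6/7.
The best pure response is C with expected payoff -6/7.

-6/7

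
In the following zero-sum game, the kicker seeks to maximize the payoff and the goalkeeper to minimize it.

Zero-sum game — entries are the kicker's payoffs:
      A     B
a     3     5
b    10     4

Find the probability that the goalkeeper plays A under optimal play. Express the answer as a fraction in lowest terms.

Row minima are 3 and 4, so the kicker's maximin is 4; column maxima are 10 and 5, so the goalkeeper's minimax is 5. These differ, so the equilibrium is in mixed strategies.
Let the goalkeeper play A with probability q. The kicker is indifferent when 3q + 5(1−q) = 10q + 4(1−q), giving q = 1/8.

1/8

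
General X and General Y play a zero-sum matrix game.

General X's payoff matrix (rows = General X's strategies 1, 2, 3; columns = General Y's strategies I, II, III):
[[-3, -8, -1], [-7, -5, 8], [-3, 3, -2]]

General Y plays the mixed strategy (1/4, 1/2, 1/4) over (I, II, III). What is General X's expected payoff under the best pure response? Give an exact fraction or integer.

1: (-3)·(1/4) + (-8)·(1/2) + (-1)·(1/4) = -5.
2: (-7)·(1/4) + (-5)·(1/2) + (8)·(1/4) = -9/4.
3: (-3)·(1/4) + (3)·(1/2) + (-2)·(1/4) = 1/4.
The best pure response is 3 with expected payoff 1/4.

1/4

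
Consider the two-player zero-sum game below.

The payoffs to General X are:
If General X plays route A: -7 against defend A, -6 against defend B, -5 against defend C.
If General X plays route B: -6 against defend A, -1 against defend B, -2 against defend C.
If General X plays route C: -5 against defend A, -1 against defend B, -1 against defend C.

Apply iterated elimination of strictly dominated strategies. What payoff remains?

-5

Column defend B is strictly dominated by defend A for General Y (-7<-6, -6<-1, -5<-1); eliminate defend B.
Row route A is strictly dominated by row route B (-6>-7, -2>-5); eliminate route A.
Row route B is strictly dominated by row route C (-5>-6, -1>-2); eliminate route B.
Column defend C is strictly dominated by defend A for General Y (-5<-1); eliminate defend C.
Only (route C, defend A) remains, with payoff -5.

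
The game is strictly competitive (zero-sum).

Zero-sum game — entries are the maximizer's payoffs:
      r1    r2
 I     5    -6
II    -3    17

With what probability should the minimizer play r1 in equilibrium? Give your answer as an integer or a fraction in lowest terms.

Row minima are -6 and -3, so the maximizer's maximin is -3; column maxima are 5 and 17, so the minimizer's minimax is 5. These differ, so the equilibrium is in mixed strategies.
Let the minimizer play r1 with probability q. The maximizer is indifferent when 5q − 6(1−q) = −3q + 17(1−q), giving q = 23/31.

23/31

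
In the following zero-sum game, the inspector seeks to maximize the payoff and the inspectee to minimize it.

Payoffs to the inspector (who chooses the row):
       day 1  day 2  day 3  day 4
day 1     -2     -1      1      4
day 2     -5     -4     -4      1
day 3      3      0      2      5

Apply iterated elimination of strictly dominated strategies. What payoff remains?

0

Row day 2 is strictly dominated by row day 1 (-2>-5, -1>-4, 1>-4, 4>1); eliminate day 2.
Row day 1 is strictly dominated by row day 3 (3>-2, 0>-1, 2>1, 5>4); eliminate day 1.
Column day 4 is strictly dominated by day 1 for the inspectee (3<5); eliminate day 4.
Column day 1 is strictly dominated by day 2 for the inspectee (0<3); eliminate day 1.
Column day 3 is strictly dominated by day 2 for the inspectee (0<2); eliminate day 3.
Only (day 3, day 2) remains, with payoff 0.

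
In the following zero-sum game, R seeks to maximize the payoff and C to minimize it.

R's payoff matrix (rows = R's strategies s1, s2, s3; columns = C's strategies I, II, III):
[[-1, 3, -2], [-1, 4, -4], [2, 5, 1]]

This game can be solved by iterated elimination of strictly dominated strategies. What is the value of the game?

1

Column I is strictly dominated by III for C (-2<-1, -4<-1, 1<2); eliminate I.
Column II is strictly dominated by III for C (-2<3, -4<4, 1<5); eliminate II.
Row s1 is strictly dominated by row s3 (1>-2); eliminate s1.
Row s2 is strictly dominated by row s3 (1>-4); eliminate s2.
Only (s3, III) remains, with payoff 1.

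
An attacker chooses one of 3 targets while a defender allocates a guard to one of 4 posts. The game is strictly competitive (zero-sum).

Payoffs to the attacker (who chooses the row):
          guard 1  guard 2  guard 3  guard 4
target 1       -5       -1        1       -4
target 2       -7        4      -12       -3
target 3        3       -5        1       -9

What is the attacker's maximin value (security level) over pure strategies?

The worst-case payoff for each row is target 1: -5, target 2: -12, target 3: -9.
The best of these is -5.

-5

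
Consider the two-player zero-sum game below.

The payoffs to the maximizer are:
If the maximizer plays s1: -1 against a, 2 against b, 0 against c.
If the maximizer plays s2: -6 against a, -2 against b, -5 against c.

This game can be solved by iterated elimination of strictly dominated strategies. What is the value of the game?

-1

Column b is strictly dominated by a for the minimizer (-1<2, -6<-2); eliminate b.
Column c is strictly dominated by a for the minimizer (-1<0, -6<-5); eliminate c.
Row s2 is strictly dominated by row s1 (-1>-6); eliminate s2.
Only (s1, a) remains, with payoff -1.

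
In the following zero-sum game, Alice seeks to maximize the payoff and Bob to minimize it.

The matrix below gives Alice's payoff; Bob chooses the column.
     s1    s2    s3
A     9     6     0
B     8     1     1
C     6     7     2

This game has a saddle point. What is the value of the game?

2

Row minima: 0, 1, 2 → Alice's maximin is 2.
Column maxima: 9, 7, 2 → Bob's minimax is 2.
They coincide at (C, s3), so the value is 2.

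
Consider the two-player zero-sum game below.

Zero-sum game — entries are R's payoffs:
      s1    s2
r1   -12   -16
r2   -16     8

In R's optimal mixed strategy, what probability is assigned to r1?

6/7

Row minima are -16 and -16, so R's maximin is -16; column maxima are -12 and 8, so C's minimax is -12. These differ, so the equilibrium is in mixed strategies.
Let R play r1 with probability p. C is indifferent when −12p − 16(1−p) = −16p + 8(1−p), giving p = 6/7.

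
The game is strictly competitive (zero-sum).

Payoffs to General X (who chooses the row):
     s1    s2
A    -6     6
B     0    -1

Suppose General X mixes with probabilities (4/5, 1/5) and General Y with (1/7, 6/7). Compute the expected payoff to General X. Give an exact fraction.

114/35

Against (1/7, 6/7), each row's expected payoff is A: 30/7; B: -6/7.
Taking the (4/5, 1/5)-weighted average: (4/5)·(30/7) + (1/5)·(-6/7) = 114/35.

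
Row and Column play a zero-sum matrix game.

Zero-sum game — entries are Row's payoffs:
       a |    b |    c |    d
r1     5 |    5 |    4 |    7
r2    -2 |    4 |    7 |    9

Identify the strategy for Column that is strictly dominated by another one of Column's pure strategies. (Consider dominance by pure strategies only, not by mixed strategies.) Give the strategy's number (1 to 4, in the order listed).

Column prefers columns that give Row less. Compare d with a: 5 < 7, -2 < 9.
So a strictly dominates d for Column; d is strictly dominated.

4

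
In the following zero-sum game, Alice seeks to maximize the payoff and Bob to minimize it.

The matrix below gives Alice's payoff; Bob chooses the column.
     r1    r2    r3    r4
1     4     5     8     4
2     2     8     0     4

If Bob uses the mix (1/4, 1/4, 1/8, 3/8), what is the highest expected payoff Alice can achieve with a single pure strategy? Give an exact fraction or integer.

19/4

1: (4)·(1/4) + (5)·(1/4) + (8)·(1/8) + (4)·(3/8) = 19/4.
2: (2)·(1/4) + (8)·(1/4) + (0)·(1/8) + (4)·(3/8) = 4.
The best pure response is 1 with expected payoff 19/4.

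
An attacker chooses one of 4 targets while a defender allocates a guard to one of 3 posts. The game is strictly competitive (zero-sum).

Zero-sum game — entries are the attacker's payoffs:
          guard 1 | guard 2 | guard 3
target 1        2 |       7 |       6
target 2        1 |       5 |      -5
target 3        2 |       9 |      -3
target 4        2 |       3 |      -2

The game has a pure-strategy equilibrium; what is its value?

2

Row minima: 2, -5, -3, -2 → the attacker's maximin is 2.
Column maxima: 2, 9, 6 → the defender's minimax is 2.
They coincide at (target 1, guard 1), so the value is 2.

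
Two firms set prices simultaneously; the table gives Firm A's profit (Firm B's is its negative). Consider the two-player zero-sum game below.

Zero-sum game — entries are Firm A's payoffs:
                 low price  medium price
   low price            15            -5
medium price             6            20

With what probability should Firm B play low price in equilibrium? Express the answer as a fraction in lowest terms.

25/34

Row minima are -5 and 6, so Firm A's maximin is 6; column maxima are 15 and 20, so Firm B's minimax is 15. These differ, so the equilibrium is in mixed strategies.
Let Firm B play low price with probability q. Firm A is indifferent when 15q − 5(1−q) = 6q + 20(1−q), giving q = 25/34.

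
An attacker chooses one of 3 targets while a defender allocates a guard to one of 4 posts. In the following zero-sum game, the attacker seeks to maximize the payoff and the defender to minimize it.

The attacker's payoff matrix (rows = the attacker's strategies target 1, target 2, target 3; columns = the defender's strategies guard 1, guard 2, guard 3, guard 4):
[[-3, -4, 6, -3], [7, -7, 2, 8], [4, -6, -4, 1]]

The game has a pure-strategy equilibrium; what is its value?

Row minima: -4, -7, -6 → the attacker's maximin is -4.
Column maxima: 7, -4, 6, 8 → the defender's minimax is -4.
They coincide at (target 1, guard 2), so the value is -4.

-4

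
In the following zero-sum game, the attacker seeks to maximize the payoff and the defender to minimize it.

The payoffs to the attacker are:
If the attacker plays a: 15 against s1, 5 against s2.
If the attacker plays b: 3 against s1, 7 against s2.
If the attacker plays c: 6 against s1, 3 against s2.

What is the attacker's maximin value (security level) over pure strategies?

The worst-case payoff for each row is a: 5, b: 3, c: 3.
The best of these is 5.

5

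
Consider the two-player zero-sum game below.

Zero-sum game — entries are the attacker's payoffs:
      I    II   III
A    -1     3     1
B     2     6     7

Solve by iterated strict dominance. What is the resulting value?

Column II is strictly dominated by I for the defender (-1<3, 2<6); eliminate II.
Column III is strictly dominated by I for the defender (-1<1, 2<7); eliminate III.
Row A is strictly dominated by row B (2>-1); eliminate A.
Only (B, I) remains, with payoff 2.

2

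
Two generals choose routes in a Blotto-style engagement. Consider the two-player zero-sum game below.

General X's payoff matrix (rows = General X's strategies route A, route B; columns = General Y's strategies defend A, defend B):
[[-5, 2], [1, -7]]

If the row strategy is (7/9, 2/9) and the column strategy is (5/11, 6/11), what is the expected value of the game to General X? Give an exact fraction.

Against (5/11, 6/11), each row's expected payoff is route A: -13/11; route B: -37/11.
Taking the (7/9, 2/9)-weighted average: (7/9)·(-13/11) + (2/9)·(-37/11) = -5/3.

-5/3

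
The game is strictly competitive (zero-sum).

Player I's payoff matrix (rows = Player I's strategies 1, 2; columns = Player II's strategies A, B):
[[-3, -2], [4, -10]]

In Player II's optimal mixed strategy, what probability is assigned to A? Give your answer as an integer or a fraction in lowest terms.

Row minima are -3 and -10, so Player I's maximin is -3; column maxima are 4 and -2, so Player II's minimax is -2. These differ, so the equilibrium is in mixed strategies.
Let Player II play A with probability q. Player I is indifferent when −3q − 2(1−q) = 4q − 10(1−q), giving q = 8/15.

8/15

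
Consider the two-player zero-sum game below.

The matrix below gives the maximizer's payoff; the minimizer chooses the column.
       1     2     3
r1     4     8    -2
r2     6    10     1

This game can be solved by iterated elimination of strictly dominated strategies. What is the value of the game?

Column 1 is strictly dominated by 3 for the minimizer (-2<4, 1<6); eliminate 1.
Row r1 is strictly dominated by row r2 (10>8, 1>-2); eliminate r1.
Column 2 is strictly dominated by 3 for the minimizer (1<10); eliminate 2.
Only (r2, 3) remains, with payoff 1.

1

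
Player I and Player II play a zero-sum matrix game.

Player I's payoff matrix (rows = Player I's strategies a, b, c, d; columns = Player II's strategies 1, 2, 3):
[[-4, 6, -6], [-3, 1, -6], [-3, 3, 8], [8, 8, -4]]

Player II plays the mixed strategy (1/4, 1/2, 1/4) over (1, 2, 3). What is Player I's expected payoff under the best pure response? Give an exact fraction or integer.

5

a: (-4)·(1/4) + (6)·(1/2) + (-6)·(1/4) = 1/2.
b: (-3)·(1/4) + (1)·(1/2) + (-6)·(1/4) = -7/4.
c: (-3)·(1/4) + (3)·(1/2) + (8)·(1/4) = 11/4.
d: (8)·(1/4) + (8)·(1/2) + (-4)·(1/4) = 5.
The best pure response is d with expected payoff 5.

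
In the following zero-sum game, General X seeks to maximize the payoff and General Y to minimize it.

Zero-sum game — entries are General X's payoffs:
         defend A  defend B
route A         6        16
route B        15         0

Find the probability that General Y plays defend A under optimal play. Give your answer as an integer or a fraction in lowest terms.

Row minima are 6 and 0, so General X's maximin is 6; column maxima are 15 and 16, so General Y's minimax is 15. These differ, so the equilibrium is in mixed strategies.
Let General Y play defend A with probability q. General X is indifferent when 6q + 16(1−q) = 15q, giving q = 16/25.

16/25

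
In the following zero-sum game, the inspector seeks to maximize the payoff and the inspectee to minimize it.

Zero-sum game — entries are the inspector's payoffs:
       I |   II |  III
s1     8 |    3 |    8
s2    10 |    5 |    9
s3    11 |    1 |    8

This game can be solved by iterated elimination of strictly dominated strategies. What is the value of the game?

Row s1 is strictly dominated by row s2 (10>8, 5>3, 9>8); eliminate s1.
Column I is strictly dominated by II for the inspectee (5<10, 1<11); eliminate I.
Row s3 is strictly dominated by row s2 (5>1, 9>8); eliminate s3.
Column III is strictly dominated by II for the inspectee (5<9); eliminate III.
Only (s2, II) remains, with payoff 5.

5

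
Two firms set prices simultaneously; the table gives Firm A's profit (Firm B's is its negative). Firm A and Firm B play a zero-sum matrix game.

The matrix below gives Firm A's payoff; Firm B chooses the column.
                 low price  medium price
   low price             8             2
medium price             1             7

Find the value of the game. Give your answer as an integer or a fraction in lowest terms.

9/2

Row minima are 2 and 1, so Firm A's maximin is 2; column maxima are 8 and 7, so Firm B's minimax is 7. These differ, so the equilibrium is in mixed strategies.
Let Firm A play low price with probability p. Firm B is indifferent when 8p + (1−p) = 2p + 7(1−p), giving p = 1/2.
Let Firm B play low price with probability q. Firm A is indifferent when 8q + 2(1−q) = q + 7(1−q), giving q = 5/12.
The value is 8·(5/12) + (2)·(7/12) = 9/2.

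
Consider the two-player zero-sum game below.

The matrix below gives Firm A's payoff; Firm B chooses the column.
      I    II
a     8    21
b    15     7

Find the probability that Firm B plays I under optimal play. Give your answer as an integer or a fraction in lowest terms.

Row minima are 8 and 7, so Firm A's maximin is 8; column maxima are 15 and 21, so Firm B's minimax is 15. These differ, so the equilibrium is in mixed strategies.
Let Firm B play I with probability q. Firm A is indifferent when 8q + 21(1−q) = 15q + 7(1−q), giving q = 2/3.

2/3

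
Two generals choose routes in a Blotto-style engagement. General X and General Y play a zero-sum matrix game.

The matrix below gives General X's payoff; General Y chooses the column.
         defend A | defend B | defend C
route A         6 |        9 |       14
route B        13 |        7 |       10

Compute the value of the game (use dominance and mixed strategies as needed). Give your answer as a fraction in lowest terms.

Column defend C is strictly dominated by defend B for General Y (it gives General X more in every row).
The remaining 2×2 game on (route A, route B) × (defend A, defend B) has no saddle point. Let General X play route A with probability p; indifference gives 6p + 13(1−p) = 9p + 7(1−p), so p = 2/3.
Similarly General Y's optimal q on defend A is 2/9, and the value is 6·(2/9) + (9)·(7/9) = 25/3.

25/3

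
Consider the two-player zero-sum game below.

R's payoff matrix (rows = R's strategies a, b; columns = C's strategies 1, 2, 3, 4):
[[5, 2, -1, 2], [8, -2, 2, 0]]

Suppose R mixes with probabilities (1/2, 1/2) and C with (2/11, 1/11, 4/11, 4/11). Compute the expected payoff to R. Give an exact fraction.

Against (2/11, 1/11, 4/11, 4/11), each row's expected payoff is a: 16/11; b: 2.
Taking the (1/2, 1/2)-weighted average: (1/2)·(16/11) + (1/2)·(2) = 19/11.

19/11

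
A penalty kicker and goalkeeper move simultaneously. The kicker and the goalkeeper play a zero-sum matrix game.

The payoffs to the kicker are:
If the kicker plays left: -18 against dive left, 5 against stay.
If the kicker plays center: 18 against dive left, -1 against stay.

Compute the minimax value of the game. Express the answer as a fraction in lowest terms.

12/7

Row minima are -18 and -1, so the kicker's maximin is -1; column maxima are 18 and 5, so the goalkeeper's minimax is 5. These differ, so the equilibrium is in mixed strategies.
Let the kicker play left with probability p. The goalkeeper is indifferent when −18p + 18(1−p) = 5p − (1−p), giving p = 19/42.
Let the goalkeeper play dive left with probability q. The kicker is indifferent when −18q + 5(1−q) = 18q − (1−q), giving q = 1/7.
The value is -18·(1/7) + (5)·(6/7) = 12/7.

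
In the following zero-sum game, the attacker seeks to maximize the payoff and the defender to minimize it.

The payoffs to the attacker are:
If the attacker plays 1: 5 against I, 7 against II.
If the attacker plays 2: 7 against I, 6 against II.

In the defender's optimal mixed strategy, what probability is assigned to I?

Row minima are 5 and 6, so the attacker's maximin is 6; column maxima are 7 and 7, so the defender's minimax is 7. These differ, so the equilibrium is in mixed strategies.
Let the defender play I with probability q. The attacker is indifferent when 5q + 7(1−q) = 7q + 6(1−q), giving q = 1/3.

1/3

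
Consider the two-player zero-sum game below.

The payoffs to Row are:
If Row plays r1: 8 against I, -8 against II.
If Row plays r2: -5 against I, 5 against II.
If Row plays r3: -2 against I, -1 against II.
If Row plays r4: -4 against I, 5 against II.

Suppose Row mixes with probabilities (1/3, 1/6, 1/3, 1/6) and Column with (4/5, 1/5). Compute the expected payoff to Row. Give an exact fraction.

2/15

Against (4/5, 1/5), each row's expected payoff is r1: 24/5; r2: -3; r3: -9/5; r4: -11/5.
Taking the (1/3, 1/6, 1/3, 1/6)-weighted average: (1/3)·(24/5) + (1/6)·(-3) + (1/3)·(-9/5) + (1/6)·(-11/5) = 2/15.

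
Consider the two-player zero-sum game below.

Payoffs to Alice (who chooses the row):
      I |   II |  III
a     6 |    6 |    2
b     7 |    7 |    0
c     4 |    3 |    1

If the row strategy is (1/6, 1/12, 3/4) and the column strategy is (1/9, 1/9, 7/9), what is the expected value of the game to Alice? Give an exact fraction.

Against (1/9, 1/9, 7/9), each row's expected payoff is a: 26/9; b: 14/9; c: 14/9.
Taking the (1/6, 1/12, 3/4)-weighted average: (1/6)·(26/9) + (1/12)·(14/9) + (3/4)·(14/9) = 16/9.

16/9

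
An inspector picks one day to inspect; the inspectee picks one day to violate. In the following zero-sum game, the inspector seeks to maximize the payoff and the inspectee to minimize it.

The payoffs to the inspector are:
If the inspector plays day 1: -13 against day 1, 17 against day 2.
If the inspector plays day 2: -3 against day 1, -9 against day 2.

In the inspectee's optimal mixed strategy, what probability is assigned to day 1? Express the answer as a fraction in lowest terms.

Row minima are -13 and -9, so the inspector's maximin is -9; column maxima are -3 and 17, so the inspectee's minimax is -3. These differ, so the equilibrium is in mixed strategies.
Let the inspectee play day 1 with probability q. The inspector is indifferent when −13q + 17(1−q) = −3q − 9(1−q), giving q = 13/18.

13/18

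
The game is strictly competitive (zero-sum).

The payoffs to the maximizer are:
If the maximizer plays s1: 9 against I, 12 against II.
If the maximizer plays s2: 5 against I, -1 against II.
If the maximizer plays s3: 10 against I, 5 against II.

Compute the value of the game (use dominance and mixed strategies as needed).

Row s2 is strictly dominated by row s3, so the maximizer never plays it.
The remaining 2×2 game on (s1, s3) × (I, II) has no saddle point. Let the maximizer play s1 with probability p; indifference gives 9p + 10(1−p) = 12p + 5(1−p), so p = 5/8.
Similarly the minimizer's optimal q on I is 7/8, and the value is 9·(7/8) + (12)·(1/8) = 75/8.

75/8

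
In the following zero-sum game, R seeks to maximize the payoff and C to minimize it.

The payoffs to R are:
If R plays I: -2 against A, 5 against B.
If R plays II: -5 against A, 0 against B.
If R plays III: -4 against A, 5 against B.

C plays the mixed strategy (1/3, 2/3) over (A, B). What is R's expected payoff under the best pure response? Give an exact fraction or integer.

8/3

I: (-2)·(1/3) + (5)·(2/3) = 8/3.
II: (-5)·(1/3) + (0)·(2/3) = -5/3.
III: (-4)·(1/3) + (5)·(2/3) = 2.
The best pure response is I with expected payoff 8/3.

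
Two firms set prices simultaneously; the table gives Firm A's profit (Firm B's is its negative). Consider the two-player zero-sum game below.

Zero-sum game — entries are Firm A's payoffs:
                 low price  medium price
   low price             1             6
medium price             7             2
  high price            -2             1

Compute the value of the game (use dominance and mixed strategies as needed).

Row high price is strictly dominated by row low price, so Firm A never plays it.
The remaining 2×2 game on (low price, medium price) × (low price, medium price) has no saddle point. Let Firm A play low price with probability p; indifference gives p + 7(1−p) = 6p + 2(1−p), so p = 1/2.
Similarly Firm B's optimal q on low price is 2/5, and the value is 1·(2/5) + (6)·(3/5) = 4.

4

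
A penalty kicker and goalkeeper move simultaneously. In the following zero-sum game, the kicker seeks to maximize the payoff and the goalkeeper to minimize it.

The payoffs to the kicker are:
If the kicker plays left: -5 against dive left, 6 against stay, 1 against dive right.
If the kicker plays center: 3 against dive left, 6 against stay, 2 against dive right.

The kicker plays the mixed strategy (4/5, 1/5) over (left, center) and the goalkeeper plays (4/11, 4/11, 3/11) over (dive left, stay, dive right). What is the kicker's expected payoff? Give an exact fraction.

Against (4/11, 4/11, 3/11), each row's expected payoff is left: 7/11; center: 42/11.
Taking the (4/5, 1/5)-weighted average: (4/5)·(7/11) + (1/5)·(42/11) = 14/11.

14/11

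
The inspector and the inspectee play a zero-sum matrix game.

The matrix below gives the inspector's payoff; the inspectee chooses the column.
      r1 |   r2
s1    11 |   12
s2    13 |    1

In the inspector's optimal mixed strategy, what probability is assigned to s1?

12/13

Row minima are 11 and 1, so the inspector's maximin is 11; column maxima are 13 and 12, so the inspectee's minimax is 12. These differ, so the equilibrium is in mixed strategies.
Let the inspector play s1 with probability p. The inspectee is indifferent when 11p + 13(1−p) = 12p + (1−p), giving p = 12/13.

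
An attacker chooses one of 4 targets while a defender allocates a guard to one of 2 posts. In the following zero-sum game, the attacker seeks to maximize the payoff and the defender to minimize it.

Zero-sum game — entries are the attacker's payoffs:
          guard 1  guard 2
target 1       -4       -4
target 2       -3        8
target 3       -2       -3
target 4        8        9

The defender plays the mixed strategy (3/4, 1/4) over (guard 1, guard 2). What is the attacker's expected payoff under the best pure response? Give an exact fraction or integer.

33/4

target 1: (-4)·(3/4) + (-4)·(1/4) = -4.
target 2: (-3)·(3/4) + (8)·(1/4) = -1/4.
target 3: (-2)·(3/4) + (-3)·(1/4) = -9/4.
target 4: (8)·(3/4) + (9)·(1/4) = 33/4.
The best pure response is target 4 with expected payoff 33/4.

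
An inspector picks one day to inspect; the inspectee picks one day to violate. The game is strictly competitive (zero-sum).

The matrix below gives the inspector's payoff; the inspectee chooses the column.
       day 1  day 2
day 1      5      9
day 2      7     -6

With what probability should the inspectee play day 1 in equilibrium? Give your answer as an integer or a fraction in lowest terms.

15/17

Row minima are 5 and -6, so the inspector's maximin is 5; column maxima are 7 and 9, so the inspectee's minimax is 7. These differ, so the equilibrium is in mixed strategies.
Let the inspectee play day 1 with probability q. The inspector is indifferent when 5q + 9(1−q) = 7q − 6(1−q), giving q = 15/17.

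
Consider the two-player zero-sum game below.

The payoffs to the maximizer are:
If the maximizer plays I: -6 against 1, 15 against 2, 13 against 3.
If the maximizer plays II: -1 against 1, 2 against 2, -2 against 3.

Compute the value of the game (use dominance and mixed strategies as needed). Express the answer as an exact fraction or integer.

Column 2 is strictly dominated by 3 for the minimizer (it gives the maximizer more in every row).
The remaining 2×2 game on (I, II) × (1, 3) has no saddle point. Let the maximizer play I with probability p; indifference gives −6p − (1−p) = 13p − 2(1−p), so p = 1/20.
Similarly the minimizer's optimal q on 1 is 3/4, and the value is -6·(3/4) + (13)·(1/4) = -5/4.

-5/4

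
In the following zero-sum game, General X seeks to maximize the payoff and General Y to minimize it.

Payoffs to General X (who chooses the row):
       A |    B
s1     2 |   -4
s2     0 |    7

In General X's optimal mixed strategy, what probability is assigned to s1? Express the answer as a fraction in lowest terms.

7/13

Row minima are -4 and 0, so General X's maximin is 0; column maxima are 2 and 7, so General Y's minimax is 2. These differ, so the equilibrium is in mixed strategies.
Let General X play s1 with probability p. General Y is indifferent when 2p = −4p + 7(1−p), giving p = 7/13.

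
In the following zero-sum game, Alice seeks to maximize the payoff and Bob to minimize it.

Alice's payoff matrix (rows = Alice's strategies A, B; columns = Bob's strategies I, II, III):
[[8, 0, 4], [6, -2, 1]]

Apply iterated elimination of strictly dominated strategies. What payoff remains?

0

Column I is strictly dominated by II for Bob (0<8, -2<6); eliminate I.
Row B is strictly dominated by row A (0>-2, 4>1); eliminate B.
Column III is strictly dominated by II for Bob (0<4); eliminate III.
Only (A, II) remains, with payoff 0.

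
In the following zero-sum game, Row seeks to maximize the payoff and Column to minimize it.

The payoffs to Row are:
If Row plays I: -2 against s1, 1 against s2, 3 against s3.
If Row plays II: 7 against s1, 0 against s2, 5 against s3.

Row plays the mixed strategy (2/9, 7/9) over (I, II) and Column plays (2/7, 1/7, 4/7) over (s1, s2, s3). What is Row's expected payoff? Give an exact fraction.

Against (2/7, 1/7, 4/7), each row's expected payoff is I: 9/7; II: 34/7.
Taking the (2/9, 7/9)-weighted average: (2/9)·(9/7) + (7/9)·(34/7) = 256/63.

256/63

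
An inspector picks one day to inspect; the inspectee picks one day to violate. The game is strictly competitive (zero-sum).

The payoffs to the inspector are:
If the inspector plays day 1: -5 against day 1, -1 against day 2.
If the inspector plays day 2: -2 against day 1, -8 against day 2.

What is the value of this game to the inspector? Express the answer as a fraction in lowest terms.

Row minima are -5 and -8, so the inspector's maximin is -5; column maxima are -2 and -1, so the inspectee's minimax is -2. These differ, so the equilibrium is in mixed strategies.
Let the inspector play day 1 with probability p. The inspectee is indifferent when −5p − 2(1−p) = −p − 8(1−p), giving p = 3/5.
Let the inspectee play day 1 with probability q. The inspector is indifferent when −5q − (1−q) = −2q − 8(1−q), giving q = 7/10.
The value is -5·(7/10) + (-1)·(3/10) = -19/5.

-19/5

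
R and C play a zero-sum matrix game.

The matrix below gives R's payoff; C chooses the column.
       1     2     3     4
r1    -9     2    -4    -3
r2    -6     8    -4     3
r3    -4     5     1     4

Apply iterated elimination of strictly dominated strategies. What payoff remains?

-4

Column 3 is strictly dominated by 1 for C (-9<-4, -6<-4, -4<1); eliminate 3.
Row r1 is strictly dominated by row r2 (-6>-9, 8>2, 3>-3); eliminate r1.
Column 4 is strictly dominated by 1 for C (-6<3, -4<4); eliminate 4.
Column 2 is strictly dominated by 1 for C (-6<8, -4<5); eliminate 2.
Row r2 is strictly dominated by row r3 (-4>-6); eliminate r2.
Only (r3, 1) remains, with payoff -4.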